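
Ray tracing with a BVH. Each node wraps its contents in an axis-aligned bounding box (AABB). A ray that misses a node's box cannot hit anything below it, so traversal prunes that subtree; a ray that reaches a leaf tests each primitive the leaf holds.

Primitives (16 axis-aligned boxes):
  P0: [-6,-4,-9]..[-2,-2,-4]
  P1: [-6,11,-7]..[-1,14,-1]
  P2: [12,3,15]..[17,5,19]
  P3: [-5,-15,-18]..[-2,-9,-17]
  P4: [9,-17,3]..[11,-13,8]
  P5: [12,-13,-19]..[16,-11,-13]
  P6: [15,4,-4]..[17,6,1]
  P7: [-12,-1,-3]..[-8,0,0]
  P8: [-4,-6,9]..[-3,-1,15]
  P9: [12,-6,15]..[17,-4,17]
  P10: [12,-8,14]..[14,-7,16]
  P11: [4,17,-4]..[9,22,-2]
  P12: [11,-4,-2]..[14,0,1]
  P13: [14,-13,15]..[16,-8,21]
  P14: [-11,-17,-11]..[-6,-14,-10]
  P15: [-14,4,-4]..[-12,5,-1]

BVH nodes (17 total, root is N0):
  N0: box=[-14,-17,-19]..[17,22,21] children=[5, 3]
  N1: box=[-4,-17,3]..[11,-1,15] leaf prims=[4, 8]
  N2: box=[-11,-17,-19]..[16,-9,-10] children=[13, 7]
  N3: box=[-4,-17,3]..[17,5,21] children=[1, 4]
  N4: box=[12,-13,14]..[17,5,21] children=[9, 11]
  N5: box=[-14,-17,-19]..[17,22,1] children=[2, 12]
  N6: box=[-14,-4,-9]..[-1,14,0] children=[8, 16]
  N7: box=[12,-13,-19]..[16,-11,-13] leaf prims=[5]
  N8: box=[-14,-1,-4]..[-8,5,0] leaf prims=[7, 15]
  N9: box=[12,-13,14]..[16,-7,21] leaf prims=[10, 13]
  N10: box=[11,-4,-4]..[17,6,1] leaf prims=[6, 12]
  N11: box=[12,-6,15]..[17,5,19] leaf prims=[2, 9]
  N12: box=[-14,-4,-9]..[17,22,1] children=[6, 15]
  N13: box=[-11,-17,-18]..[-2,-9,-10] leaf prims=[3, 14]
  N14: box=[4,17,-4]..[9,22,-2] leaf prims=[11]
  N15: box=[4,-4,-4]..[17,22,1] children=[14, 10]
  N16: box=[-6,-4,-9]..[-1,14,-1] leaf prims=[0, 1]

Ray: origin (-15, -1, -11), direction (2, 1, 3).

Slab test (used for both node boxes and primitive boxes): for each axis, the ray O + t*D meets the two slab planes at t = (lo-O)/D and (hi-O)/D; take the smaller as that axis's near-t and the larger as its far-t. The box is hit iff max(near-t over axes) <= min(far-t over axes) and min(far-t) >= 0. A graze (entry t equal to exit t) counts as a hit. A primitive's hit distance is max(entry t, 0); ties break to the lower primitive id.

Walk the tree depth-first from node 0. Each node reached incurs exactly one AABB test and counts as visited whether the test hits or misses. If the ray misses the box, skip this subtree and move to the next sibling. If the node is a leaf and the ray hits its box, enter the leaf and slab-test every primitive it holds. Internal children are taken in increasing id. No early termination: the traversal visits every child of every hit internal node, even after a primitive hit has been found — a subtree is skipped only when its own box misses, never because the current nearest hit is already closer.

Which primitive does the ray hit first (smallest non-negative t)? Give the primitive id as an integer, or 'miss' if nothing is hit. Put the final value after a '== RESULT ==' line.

Trace the traversal:
N0 x:[1/2,16] y:[-16,23] z:[-8/3,32/3] -> hit [1/2,32/3], descend [3, 5]
  N3 x:[11/2,16] y:[-16,6] z:[14/3,32/3] -> hit [11/2,6], descend [1, 4]
    N1 x:[11/2,13] y:[-16,0] z:[14/3,26/3] -> miss, prune
    N4 x:[27/2,16] y:[-12,6] z:[25/3,32/3] -> miss, prune
  N5 x:[1/2,16] y:[-16,23] z:[-8/3,4] -> hit [1/2,4], descend [2, 12]
    N2 x:[2,31/2] y:[-16,-8] z:[-8/3,1/3] -> miss, prune
    N12 x:[1/2,16] y:[-3,23] z:[2/3,4] -> hit [2/3,4], descend [6, 15]
      N6 x:[1/2,7] y:[-3,15] z:[2/3,11/3] -> hit [2/3,11/3], descend [8, 16]
        N8 x:[1/2,7/2] y:[0,6] z:[7/3,11/3] -> hit [7/3,7/2] leaf, test {P7(miss), P15(miss)}
        N16 x:[9/2,7] y:[-3,15] z:[2/3,10/3] -> miss, prune
      N15 x:[19/2,16] y:[-3,23] z:[7/3,4] -> miss, prune

order=[0, 3, 1, 4, 5, 2, 12, 6, 8, 16, 15]  |boxes|=11  |leaves|=1  hit=miss

== RESULT ==
miss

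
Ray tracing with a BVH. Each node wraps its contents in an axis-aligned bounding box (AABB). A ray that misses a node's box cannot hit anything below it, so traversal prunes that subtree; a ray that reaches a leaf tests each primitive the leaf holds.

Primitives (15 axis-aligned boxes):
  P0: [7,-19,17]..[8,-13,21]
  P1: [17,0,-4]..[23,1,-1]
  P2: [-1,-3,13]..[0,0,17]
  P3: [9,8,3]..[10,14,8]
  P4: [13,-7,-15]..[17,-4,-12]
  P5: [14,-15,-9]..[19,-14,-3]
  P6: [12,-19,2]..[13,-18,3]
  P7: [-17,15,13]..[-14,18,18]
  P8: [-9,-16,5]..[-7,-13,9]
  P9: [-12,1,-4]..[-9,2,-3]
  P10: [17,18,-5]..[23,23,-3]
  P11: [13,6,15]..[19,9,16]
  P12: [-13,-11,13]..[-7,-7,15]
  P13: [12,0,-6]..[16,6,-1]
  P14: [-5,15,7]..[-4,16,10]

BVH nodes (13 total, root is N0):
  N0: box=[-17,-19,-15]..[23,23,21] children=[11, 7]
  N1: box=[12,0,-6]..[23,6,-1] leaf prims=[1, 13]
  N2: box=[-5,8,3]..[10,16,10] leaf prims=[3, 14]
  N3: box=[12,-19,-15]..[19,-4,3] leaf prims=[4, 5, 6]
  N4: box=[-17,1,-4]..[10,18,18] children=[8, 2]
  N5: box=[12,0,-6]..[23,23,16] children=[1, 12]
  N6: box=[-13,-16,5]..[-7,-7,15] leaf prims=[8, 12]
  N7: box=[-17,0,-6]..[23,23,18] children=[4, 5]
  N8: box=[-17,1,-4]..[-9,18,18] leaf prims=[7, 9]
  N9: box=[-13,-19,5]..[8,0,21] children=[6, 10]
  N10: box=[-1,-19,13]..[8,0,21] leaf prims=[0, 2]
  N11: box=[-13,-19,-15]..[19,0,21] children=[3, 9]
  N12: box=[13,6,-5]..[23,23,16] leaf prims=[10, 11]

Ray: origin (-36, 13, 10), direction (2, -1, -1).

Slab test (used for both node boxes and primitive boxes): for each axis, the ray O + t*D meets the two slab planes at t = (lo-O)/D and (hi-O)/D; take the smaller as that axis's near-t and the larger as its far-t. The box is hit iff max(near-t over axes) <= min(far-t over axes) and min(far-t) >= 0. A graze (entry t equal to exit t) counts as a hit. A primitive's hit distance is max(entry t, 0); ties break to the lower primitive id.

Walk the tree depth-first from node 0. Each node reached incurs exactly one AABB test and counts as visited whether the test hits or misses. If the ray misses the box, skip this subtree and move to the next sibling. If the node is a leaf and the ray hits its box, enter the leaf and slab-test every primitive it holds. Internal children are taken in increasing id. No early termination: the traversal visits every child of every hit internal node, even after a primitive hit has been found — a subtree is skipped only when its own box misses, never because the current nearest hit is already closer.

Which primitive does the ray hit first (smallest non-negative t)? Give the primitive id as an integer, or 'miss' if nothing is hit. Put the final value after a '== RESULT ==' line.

Traverse from the root:
N0 x:[19/2,59/2] y:[-10,32] z:[-11,25] -> hit [19/2,25], descend [7, 11]
  N7 x:[19/2,59/2] y:[-10,13] z:[-8,16] -> hit [19/2,13], descend [4, 5]
    N4 x:[19/2,23] y:[-5,12] z:[-8,14] -> hit [19/2,12], descend [2, 8]
      N2 x:[31/2,23] y:[-3,5] z:[0,7] -> miss, prune
      N8 x:[19/2,27/2] y:[-5,12] z:[-8,14] -> hit [19/2,12] leaf, test {P7(miss), P9(miss)}
    N5 x:[24,59/2] y:[-10,13] z:[-6,16] -> miss, prune
  N11 x:[23/2,55/2] y:[13,32] z:[-11,25] -> hit [13,25], descend [3, 9]
    N3 x:[24,55/2] y:[17,32] z:[7,25] -> hit [24,25] leaf, test {P4(miss), P5(miss), P6(miss)}
    N9 x:[23/2,22] y:[13,32] z:[-11,5] -> miss, prune

9 AABB tests over nodes [0, 7, 4, 2, 8, 5, 11, 3, 9]; 2 leaves entered; closest miss.

== RESULT ==
miss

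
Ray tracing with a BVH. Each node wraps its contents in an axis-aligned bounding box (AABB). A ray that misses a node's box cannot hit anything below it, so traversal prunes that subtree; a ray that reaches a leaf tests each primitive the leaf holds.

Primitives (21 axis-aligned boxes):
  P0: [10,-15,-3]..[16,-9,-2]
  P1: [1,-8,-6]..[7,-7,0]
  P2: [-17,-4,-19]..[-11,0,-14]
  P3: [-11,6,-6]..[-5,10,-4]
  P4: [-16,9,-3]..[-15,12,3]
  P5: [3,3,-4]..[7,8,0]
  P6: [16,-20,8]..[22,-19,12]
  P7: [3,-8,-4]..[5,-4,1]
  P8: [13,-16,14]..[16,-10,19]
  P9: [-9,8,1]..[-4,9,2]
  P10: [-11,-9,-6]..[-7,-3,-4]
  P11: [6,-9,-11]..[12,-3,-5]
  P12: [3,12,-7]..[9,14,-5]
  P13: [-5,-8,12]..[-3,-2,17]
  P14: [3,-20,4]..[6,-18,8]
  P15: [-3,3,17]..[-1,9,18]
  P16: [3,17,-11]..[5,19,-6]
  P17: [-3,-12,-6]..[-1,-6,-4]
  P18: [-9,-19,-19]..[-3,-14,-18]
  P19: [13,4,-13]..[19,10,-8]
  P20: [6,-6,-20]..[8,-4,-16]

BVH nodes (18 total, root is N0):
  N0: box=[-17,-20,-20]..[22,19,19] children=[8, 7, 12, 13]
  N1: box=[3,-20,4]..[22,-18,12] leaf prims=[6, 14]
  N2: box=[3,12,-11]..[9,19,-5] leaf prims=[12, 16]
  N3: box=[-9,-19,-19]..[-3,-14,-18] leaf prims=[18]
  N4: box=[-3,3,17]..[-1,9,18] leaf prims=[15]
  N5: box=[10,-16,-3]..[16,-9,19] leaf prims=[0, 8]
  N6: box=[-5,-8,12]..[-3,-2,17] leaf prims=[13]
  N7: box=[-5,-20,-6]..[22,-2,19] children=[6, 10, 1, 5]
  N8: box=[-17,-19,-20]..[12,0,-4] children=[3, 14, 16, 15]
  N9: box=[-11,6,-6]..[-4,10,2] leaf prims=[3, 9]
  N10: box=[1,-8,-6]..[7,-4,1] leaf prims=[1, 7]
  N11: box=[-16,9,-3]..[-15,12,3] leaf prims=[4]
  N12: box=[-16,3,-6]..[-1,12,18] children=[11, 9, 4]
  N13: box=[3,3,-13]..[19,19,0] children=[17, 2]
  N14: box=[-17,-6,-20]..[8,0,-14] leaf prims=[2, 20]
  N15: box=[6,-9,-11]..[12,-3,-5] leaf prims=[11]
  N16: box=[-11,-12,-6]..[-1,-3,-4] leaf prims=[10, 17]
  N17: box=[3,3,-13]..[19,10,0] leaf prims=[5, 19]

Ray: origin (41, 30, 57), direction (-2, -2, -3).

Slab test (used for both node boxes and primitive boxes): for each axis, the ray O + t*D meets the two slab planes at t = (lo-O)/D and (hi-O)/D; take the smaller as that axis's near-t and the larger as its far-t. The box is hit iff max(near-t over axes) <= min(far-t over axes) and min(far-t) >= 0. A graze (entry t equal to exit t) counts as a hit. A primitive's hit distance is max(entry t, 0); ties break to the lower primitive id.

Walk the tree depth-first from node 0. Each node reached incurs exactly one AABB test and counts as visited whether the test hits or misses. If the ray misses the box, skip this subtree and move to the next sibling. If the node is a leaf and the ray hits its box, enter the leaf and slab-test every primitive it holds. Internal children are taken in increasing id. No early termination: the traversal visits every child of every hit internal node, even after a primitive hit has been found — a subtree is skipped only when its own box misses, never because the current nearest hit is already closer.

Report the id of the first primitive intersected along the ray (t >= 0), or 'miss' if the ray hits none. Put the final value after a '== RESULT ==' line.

Trace the traversal:
N0 x:[19/2,29] y:[11/2,25] z:[38/3,77/3] -> hit [38/3,25], descend [7, 8, 12, 13]
  N7 x:[19/2,23] y:[16,25] z:[38/3,21] -> hit [16,21], descend [1, 5, 6, 10]
    N1 x:[19/2,19] y:[24,25] z:[15,53/3] -> miss, prune
    N5 x:[25/2,31/2] y:[39/2,23] z:[38/3,20] -> miss, prune
    N6 x:[22,23] y:[16,19] z:[40/3,15] -> miss, prune
    N10 x:[17,20] y:[17,19] z:[56/3,21] -> hit [56/3,19] leaf, test {P1@t=19, P7@t=56/3}
  N8 x:[29/2,29] y:[15,49/2] z:[61/3,77/3] -> hit [61/3,49/2], descend [3, 14, 15, 16]
    N3 x:[22,25] y:[22,49/2] z:[25,76/3] -> miss, prune
    N14 x:[33/2,29] y:[15,18] z:[71/3,77/3] -> miss, prune
    N15 x:[29/2,35/2] y:[33/2,39/2] z:[62/3,68/3] -> miss, prune
    N16 x:[21,26] y:[33/2,21] z:[61/3,21] -> hit [21,21] leaf, test {P10(miss), P17@t=21}
  N12 x:[21,57/2] y:[9,27/2] z:[13,21] -> miss, prune
  N13 x:[11,19] y:[11/2,27/2] z:[19,70/3] -> miss, prune

Summary -> nodes [0, 7, 1, 5, 6, 10, 8, 3, 14, 15, 16, 12, 13]; box-tests=13; leaf-entries=2; first=P7

== RESULT ==
7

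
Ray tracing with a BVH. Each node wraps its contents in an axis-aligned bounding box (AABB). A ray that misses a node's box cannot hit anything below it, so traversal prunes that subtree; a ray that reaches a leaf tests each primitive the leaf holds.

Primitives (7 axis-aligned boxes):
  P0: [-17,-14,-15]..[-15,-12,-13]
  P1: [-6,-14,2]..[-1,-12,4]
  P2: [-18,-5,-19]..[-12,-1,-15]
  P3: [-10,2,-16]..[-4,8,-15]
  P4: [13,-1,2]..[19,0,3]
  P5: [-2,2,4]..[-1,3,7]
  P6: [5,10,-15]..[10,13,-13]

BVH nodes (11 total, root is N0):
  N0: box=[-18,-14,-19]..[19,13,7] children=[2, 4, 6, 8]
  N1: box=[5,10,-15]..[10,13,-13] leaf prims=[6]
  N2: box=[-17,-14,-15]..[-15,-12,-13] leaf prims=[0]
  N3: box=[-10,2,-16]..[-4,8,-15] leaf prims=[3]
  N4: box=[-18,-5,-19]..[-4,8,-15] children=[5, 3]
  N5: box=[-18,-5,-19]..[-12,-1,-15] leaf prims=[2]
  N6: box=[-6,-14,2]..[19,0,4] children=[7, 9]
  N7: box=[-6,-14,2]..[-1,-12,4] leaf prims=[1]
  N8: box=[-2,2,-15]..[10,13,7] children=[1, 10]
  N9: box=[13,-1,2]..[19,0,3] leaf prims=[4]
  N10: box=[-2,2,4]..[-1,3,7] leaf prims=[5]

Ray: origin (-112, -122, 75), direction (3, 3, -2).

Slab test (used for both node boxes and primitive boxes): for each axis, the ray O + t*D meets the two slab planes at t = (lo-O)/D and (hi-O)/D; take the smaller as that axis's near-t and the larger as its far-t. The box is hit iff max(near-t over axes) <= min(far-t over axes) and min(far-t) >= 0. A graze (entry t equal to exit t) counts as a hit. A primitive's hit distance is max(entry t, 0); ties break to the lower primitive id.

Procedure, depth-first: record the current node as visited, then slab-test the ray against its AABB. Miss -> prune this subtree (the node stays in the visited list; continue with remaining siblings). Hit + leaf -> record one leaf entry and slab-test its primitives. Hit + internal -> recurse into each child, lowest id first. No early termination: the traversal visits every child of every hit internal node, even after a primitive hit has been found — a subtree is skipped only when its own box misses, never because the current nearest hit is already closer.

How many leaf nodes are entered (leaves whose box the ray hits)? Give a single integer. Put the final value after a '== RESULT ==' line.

Traverse from the root:
N0 x:[94/3,131/3] y:[36,45] z:[34,47] -> hit [36,131/3], descend [2, 4, 6, 8]
  N2 x:[95/3,97/3] y:[36,110/3] z:[44,45] -> miss, prune
  N4 x:[94/3,36] y:[39,130/3] z:[45,47] -> miss, prune
  N6 x:[106/3,131/3] y:[36,122/3] z:[71/2,73/2] -> hit [36,73/2], descend [7, 9]
    N7 x:[106/3,37] y:[36,110/3] z:[71/2,73/2] -> hit [36,73/2] leaf, test {P1@t=36}
    N9 x:[125/3,131/3] y:[121/3,122/3] z:[36,73/2] -> miss, prune
  N8 x:[110/3,122/3] y:[124/3,45] z:[34,45] -> miss, prune

Visited [0, 2, 4, 6, 7, 9, 8]. Tests: 7 box, 1 leaf. Nearest: P1.

== RESULT ==
1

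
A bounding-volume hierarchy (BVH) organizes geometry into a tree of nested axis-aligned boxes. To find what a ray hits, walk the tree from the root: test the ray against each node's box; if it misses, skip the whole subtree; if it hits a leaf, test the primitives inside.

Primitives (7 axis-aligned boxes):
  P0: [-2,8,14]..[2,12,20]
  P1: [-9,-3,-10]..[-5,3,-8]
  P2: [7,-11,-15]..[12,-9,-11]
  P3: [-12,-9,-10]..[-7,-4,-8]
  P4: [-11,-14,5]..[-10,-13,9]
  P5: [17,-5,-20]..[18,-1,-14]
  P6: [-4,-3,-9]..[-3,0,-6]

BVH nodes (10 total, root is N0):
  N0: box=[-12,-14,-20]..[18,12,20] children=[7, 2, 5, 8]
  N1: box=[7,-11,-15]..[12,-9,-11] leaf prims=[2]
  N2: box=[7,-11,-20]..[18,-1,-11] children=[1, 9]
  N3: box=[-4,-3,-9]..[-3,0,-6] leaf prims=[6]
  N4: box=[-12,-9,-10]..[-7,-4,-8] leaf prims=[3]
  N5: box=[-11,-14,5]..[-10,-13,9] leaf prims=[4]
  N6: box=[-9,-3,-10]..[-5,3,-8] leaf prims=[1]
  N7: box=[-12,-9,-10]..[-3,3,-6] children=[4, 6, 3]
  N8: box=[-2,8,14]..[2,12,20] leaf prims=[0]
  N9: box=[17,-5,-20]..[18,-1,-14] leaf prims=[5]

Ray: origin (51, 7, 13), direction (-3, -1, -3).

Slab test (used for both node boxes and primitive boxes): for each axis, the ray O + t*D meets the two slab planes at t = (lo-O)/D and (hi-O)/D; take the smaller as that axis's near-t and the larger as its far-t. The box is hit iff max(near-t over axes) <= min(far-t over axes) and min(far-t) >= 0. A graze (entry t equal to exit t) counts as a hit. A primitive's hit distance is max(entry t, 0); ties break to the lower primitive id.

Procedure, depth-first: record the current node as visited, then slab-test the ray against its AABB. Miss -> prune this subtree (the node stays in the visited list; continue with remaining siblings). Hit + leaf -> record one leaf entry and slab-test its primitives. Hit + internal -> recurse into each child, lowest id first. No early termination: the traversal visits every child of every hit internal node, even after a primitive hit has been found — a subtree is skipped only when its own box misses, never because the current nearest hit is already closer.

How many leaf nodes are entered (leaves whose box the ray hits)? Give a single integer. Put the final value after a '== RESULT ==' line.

Walk:
N0 x:[11,21] y:[-5,21] z:[-7/3,11] -> hit [11,11], descend [2, 5, 7, 8]
  N2 x:[11,44/3] y:[8,18] z:[8,11] -> hit [11,11], descend [1, 9]
    N1 x:[13,44/3] y:[16,18] z:[8,28/3] -> miss, prune
    N9 x:[11,34/3] y:[8,12] z:[9,11] -> hit [11,11] leaf, test {P5@t=11}
  N5 x:[61/3,62/3] y:[20,21] z:[4/3,8/3] -> miss, prune
  N7 x:[18,21] y:[4,16] z:[19/3,23/3] -> miss, prune
  N8 x:[49/3,53/3] y:[-5,-1] z:[-7/3,-1/3] -> miss, prune

Summary -> nodes [0, 2, 1, 9, 5, 7, 8]; box-tests=7; leaf-entries=1; first=P5

== RESULT ==
1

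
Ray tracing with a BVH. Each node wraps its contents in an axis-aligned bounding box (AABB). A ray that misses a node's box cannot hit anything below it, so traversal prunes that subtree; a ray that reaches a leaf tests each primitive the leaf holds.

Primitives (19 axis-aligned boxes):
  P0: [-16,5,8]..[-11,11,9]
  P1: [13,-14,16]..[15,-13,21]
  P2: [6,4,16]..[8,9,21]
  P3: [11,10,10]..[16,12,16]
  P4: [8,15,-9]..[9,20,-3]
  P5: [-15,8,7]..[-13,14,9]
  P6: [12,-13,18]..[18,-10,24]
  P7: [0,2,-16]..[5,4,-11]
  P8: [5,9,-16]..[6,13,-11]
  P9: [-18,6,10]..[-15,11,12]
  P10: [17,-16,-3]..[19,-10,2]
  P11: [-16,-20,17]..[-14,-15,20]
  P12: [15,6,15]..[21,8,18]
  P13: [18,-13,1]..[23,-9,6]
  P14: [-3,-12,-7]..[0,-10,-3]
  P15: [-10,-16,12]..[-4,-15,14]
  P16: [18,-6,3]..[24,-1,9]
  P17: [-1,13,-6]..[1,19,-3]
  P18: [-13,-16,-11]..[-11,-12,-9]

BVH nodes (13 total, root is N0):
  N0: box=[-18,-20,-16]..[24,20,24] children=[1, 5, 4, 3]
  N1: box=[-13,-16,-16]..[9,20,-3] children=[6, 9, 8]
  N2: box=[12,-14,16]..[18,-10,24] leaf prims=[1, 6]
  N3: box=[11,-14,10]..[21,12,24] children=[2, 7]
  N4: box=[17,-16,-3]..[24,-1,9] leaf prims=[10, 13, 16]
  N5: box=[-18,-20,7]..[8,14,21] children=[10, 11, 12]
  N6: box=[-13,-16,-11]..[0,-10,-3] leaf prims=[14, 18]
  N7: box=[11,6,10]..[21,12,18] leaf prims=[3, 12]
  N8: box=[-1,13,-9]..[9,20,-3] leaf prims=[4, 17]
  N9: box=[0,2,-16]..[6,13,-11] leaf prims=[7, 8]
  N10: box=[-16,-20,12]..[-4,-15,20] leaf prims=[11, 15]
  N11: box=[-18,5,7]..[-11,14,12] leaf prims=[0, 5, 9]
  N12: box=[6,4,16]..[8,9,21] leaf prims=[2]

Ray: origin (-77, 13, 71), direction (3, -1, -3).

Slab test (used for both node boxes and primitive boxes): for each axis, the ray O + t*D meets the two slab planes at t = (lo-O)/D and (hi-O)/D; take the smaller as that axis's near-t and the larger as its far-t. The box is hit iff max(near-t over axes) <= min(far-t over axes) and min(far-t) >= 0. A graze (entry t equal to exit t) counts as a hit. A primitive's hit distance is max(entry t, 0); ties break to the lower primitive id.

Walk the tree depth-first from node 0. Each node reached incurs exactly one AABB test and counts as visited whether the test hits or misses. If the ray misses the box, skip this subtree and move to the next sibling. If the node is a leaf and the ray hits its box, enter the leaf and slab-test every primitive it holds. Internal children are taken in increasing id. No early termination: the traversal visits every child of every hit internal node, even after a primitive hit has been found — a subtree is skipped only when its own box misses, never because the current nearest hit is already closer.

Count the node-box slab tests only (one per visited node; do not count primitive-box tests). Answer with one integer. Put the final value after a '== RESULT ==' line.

Traverse from the root:
N0 x:[59/3,101/3] y:[-7,33] z:[47/3,29] -> hit [59/3,29], descend [1, 3, 4, 5]
  N1 x:[64/3,86/3] y:[-7,29] z:[74/3,29] -> hit [74/3,86/3], descend [6, 8, 9]
    N6 x:[64/3,77/3] y:[23,29] z:[74/3,82/3] -> hit [74/3,77/3] leaf, test {P14@t=74/3, P18(miss)}
    N8 x:[76/3,86/3] y:[-7,0] z:[74/3,80/3] -> miss, prune
    N9 x:[77/3,83/3] y:[0,11] z:[82/3,29] -> miss, prune
  N3 x:[88/3,98/3] y:[1,27] z:[47/3,61/3] -> miss, prune
  N4 x:[94/3,101/3] y:[14,29] z:[62/3,74/3] -> miss, prune
  N5 x:[59/3,85/3] y:[-1,33] z:[50/3,64/3] -> hit [59/3,64/3], descend [10, 11, 12]
    N10 x:[61/3,73/3] y:[28,33] z:[17,59/3] -> miss, prune
    N11 x:[59/3,22] y:[-1,8] z:[59/3,64/3] -> miss, prune
    N12 x:[83/3,85/3] y:[4,9] z:[50/3,55/3] -> miss, prune

11 AABB tests over nodes [0, 1, 6, 8, 9, 3, 4, 5, 10, 11, 12]; 1 leaf entered; closest P14.

== RESULT ==
11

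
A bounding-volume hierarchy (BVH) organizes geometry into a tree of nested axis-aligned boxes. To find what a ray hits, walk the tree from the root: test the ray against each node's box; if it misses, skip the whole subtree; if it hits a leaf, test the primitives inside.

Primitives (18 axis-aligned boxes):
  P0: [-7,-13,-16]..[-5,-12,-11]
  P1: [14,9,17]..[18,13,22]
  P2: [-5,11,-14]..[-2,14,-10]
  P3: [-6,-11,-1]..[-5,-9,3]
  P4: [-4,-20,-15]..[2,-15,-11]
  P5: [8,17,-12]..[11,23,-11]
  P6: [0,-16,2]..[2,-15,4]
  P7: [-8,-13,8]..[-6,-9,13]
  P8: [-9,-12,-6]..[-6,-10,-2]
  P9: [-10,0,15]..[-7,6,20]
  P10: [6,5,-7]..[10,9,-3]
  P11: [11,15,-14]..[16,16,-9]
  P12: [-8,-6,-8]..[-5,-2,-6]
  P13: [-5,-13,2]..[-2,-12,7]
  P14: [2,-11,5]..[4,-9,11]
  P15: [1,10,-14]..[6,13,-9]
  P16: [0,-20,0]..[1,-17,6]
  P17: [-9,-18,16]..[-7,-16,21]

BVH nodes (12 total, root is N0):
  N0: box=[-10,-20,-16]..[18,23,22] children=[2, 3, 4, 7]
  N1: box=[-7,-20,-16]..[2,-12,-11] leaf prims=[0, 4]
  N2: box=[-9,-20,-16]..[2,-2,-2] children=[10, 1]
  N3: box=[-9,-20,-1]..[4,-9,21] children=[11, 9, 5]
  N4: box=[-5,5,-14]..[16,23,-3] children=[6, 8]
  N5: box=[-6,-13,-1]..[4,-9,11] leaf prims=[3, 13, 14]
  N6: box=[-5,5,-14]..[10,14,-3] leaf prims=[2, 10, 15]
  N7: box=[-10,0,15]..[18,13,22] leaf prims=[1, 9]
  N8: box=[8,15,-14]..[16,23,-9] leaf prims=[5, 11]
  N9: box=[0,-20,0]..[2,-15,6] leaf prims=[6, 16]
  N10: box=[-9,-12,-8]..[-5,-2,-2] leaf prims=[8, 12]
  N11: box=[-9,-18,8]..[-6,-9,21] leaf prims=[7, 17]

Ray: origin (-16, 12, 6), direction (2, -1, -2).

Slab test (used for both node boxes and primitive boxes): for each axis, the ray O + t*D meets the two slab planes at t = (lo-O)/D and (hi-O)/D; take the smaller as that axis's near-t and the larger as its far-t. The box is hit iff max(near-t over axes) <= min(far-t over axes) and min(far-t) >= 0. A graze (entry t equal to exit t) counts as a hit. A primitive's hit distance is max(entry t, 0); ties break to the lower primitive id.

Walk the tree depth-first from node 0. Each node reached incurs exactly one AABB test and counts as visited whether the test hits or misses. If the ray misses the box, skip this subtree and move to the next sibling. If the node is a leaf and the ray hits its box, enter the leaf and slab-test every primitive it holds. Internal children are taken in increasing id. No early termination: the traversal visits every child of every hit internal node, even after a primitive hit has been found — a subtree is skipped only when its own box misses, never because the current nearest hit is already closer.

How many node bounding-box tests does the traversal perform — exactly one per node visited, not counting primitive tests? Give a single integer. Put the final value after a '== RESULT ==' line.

Trace the traversal:
N0 x:[3,17] y:[-11,32] z:[-8,11] -> hit [3,11], descend [2, 3, 4, 7]
  N2 x:[7/2,9] y:[14,32] z:[4,11] -> miss, prune
  N3 x:[7/2,10] y:[21,32] z:[-15/2,7/2] -> miss, prune
  N4 x:[11/2,16] y:[-11,7] z:[9/2,10] -> hit [11/2,7], descend [6, 8]
    N6 x:[11/2,13] y:[-2,7] z:[9/2,10] -> hit [11/2,7] leaf, test {P2(miss), P10(miss), P15(miss)}
    N8 x:[12,16] y:[-11,-3] z:[15/2,10] -> miss, prune
  N7 x:[3,17] y:[-1,12] z:[-8,-9/2] -> miss, prune

7 AABB tests over nodes [0, 2, 3, 4, 6, 8, 7]; 1 leaf entered; closest miss.

== RESULT ==
7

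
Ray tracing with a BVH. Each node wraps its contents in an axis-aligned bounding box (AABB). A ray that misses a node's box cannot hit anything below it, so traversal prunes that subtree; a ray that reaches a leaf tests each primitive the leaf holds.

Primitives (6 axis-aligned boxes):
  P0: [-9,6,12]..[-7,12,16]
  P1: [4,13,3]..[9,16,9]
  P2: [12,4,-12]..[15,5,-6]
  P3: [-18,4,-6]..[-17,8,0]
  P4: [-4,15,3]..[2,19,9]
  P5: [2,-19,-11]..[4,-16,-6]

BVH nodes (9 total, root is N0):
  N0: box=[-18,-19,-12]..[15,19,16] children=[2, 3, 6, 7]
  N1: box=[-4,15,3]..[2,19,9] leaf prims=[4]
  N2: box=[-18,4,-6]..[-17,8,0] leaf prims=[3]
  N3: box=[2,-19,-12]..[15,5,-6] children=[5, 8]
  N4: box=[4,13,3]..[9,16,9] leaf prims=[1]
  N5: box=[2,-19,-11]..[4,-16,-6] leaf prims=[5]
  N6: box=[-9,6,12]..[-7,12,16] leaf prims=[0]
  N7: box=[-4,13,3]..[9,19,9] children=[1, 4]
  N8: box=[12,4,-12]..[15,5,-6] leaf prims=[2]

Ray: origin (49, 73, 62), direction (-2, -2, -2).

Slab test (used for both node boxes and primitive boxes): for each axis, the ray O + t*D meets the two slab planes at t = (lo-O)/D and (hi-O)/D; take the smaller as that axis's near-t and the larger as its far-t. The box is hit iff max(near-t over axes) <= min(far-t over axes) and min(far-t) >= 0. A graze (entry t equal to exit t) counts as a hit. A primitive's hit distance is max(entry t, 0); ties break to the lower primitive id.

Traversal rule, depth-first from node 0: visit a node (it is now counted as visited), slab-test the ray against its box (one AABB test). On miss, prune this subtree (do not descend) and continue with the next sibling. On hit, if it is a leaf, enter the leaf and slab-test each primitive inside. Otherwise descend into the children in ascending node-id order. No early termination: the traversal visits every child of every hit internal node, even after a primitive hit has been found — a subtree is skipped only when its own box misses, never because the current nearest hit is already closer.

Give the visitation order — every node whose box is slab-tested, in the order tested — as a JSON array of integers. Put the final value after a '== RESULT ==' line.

Walk:
N0 x:[17,67/2] y:[27,46] z:[23,37] -> hit [27,67/2], descend [2, 3, 6, 7]
  N2 x:[33,67/2] y:[65/2,69/2] z:[31,34] -> hit [33,67/2] leaf, test {P3@t=33}
  N3 x:[17,47/2] y:[34,46] z:[34,37] -> miss, prune
  N6 x:[28,29] y:[61/2,67/2] z:[23,25] -> miss, prune
  N7 x:[20,53/2] y:[27,30] z:[53/2,59/2] -> miss, prune

order=[0, 2, 3, 6, 7]  |boxes|=5  |leaves|=1  hit=P3

== RESULT ==
[0, 2, 3, 6, 7]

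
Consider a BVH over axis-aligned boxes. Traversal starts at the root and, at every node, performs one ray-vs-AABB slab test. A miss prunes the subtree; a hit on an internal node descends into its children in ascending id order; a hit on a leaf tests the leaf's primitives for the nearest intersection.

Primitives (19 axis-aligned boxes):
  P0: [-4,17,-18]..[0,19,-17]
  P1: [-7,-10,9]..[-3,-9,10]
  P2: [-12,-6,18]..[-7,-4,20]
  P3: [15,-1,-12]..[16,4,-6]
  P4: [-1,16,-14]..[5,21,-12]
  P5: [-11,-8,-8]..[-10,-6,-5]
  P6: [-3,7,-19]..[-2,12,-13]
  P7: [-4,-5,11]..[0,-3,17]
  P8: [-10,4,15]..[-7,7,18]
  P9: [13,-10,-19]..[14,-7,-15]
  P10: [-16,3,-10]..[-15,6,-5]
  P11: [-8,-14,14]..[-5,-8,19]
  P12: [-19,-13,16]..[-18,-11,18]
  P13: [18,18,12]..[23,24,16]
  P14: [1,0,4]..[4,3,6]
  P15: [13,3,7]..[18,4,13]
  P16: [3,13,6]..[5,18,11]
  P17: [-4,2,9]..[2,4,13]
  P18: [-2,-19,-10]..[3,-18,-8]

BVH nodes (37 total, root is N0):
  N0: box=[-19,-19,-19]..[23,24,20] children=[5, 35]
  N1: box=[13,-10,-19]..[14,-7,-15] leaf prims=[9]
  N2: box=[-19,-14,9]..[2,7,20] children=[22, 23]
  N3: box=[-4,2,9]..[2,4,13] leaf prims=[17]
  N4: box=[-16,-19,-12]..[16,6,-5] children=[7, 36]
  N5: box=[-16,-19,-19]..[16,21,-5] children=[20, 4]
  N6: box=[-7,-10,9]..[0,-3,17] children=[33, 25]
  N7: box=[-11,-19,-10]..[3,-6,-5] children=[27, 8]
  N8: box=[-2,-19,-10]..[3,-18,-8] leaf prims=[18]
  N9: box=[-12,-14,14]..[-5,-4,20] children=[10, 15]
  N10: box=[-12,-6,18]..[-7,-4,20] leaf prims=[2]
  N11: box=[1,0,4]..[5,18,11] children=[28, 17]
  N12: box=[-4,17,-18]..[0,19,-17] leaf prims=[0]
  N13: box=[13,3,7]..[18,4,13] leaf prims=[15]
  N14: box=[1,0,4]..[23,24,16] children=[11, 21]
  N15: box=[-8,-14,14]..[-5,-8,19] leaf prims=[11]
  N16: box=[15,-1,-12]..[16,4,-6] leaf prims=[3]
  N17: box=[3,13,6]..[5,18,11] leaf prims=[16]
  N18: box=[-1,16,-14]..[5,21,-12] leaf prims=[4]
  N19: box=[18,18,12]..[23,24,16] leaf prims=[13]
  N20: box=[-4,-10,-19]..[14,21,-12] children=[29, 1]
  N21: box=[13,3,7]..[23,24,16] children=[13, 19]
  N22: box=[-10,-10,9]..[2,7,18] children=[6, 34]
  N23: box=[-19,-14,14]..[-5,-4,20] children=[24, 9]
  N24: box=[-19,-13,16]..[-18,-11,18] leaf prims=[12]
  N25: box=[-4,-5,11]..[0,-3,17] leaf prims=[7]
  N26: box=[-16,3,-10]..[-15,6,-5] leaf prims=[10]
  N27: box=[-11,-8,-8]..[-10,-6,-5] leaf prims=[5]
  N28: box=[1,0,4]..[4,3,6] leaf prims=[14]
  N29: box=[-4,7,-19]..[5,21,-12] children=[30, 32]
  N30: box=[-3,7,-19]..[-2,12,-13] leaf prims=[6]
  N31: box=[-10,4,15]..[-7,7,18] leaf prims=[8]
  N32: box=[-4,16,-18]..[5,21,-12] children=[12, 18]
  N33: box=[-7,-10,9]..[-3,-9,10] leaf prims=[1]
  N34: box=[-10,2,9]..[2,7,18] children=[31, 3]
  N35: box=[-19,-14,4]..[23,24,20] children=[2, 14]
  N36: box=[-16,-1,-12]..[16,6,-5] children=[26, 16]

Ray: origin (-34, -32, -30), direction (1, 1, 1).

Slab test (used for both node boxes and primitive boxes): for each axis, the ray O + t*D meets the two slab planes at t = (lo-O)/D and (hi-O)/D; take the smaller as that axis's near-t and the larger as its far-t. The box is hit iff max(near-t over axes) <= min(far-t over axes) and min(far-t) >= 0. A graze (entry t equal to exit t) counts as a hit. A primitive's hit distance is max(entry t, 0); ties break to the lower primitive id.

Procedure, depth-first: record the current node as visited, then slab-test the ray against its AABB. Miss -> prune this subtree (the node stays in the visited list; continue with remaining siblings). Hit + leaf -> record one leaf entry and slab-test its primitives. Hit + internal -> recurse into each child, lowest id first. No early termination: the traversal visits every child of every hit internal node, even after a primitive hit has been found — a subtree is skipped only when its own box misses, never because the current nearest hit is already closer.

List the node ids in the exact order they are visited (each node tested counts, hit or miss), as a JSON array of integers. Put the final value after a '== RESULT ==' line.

Walk:
N0 x:[15,57] y:[13,56] z:[11,50] -> hit [15,50], descend [5, 35]
  N5 x:[18,50] y:[13,53] z:[11,25] -> hit [18,25], descend [4, 20]
    N4 x:[18,50] y:[13,38] z:[18,25] -> hit [18,25], descend [7, 36]
      N7 x:[23,37] y:[13,26] z:[20,25] -> hit [23,25], descend [8, 27]
        N8 x:[32,37] y:[13,14] z:[20,22] -> miss, prune
        N27 x:[23,24] y:[24,26] z:[22,25] -> hit [24,24] leaf, test {P5@t=24}
      N36 x:[18,50] y:[31,38] z:[18,25] -> miss, prune
    N20 x:[30,48] y:[22,53] z:[11,18] -> miss, prune
  N35 x:[15,57] y:[18,56] z:[34,50] -> hit [34,50], descend [2, 14]
    N2 x:[15,36] y:[18,39] z:[39,50] -> miss, prune
    N14 x:[35,57] y:[32,56] z:[34,46] -> hit [35,46], descend [11, 21]
      N11 x:[35,39] y:[32,50] z:[34,41] -> hit [35,39], descend [17, 28]
        N17 x:[37,39] y:[45,50] z:[36,41] -> miss, prune
        N28 x:[35,38] y:[32,35] z:[34,36] -> hit [35,35] leaf, test {P14@t=35}
      N21 x:[47,57] y:[35,56] z:[37,46] -> miss, prune

15 AABB tests over nodes [0, 5, 4, 7, 8, 27, 36, 20, 35, 2, 14, 11, 17, 28, 21]; 2 leaves entered; closest P5.

== RESULT ==
[0, 5, 4, 7, 8, 27, 36, 20, 35, 2, 14, 11, 17, 28, 21]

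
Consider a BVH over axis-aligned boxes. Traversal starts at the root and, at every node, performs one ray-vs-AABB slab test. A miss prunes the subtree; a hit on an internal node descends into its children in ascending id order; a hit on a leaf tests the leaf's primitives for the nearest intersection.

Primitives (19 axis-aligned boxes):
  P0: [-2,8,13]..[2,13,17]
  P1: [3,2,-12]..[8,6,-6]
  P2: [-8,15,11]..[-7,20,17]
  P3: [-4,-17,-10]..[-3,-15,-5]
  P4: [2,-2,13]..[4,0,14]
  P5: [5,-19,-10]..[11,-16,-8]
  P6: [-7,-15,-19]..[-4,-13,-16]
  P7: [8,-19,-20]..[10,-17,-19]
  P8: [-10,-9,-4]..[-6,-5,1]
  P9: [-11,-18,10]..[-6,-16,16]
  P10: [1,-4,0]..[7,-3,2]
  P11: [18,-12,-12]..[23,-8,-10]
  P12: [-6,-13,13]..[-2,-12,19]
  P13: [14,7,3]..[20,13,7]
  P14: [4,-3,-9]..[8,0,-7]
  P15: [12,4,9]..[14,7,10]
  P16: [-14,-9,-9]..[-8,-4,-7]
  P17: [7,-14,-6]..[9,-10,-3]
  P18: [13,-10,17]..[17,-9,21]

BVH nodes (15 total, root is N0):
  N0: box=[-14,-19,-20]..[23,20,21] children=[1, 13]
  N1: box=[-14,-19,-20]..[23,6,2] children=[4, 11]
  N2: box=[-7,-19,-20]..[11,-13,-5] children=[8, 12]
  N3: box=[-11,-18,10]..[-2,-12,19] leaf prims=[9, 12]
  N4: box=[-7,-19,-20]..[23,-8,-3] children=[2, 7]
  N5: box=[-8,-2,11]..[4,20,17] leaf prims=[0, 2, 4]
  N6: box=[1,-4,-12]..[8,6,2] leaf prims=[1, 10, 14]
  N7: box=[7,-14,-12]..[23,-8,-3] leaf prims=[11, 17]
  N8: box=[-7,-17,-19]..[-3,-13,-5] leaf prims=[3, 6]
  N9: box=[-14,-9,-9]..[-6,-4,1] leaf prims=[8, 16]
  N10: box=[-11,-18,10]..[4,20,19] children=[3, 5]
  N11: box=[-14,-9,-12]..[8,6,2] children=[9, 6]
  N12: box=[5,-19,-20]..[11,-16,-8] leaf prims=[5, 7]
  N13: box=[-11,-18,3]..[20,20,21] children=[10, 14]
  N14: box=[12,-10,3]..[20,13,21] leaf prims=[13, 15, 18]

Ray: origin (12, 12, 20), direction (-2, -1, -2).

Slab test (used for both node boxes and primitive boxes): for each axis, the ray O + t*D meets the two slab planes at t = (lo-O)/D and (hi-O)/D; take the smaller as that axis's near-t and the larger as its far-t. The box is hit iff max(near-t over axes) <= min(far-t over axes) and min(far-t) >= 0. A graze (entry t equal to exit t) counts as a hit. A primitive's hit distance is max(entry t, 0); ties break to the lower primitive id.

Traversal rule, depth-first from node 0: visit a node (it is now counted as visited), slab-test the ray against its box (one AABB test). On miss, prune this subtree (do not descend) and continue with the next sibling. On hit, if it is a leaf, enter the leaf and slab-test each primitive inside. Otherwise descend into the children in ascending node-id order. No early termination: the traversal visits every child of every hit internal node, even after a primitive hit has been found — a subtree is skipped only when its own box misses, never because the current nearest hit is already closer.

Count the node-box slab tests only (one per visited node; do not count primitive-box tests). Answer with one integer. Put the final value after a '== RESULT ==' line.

Traverse from the root:
N0 x:[-11/2,13] y:[-8,31] z:[-1/2,20] -> hit [-1/2,13], descend [1, 13]
  N1 x:[-11/2,13] y:[6,31] z:[9,20] -> hit [9,13], descend [4, 11]
    N4 x:[-11/2,19/2] y:[20,31] z:[23/2,20] -> miss, prune
    N11 x:[2,13] y:[6,21] z:[9,16] -> hit [9,13], descend [6, 9]
      N6 x:[2,11/2] y:[6,16] z:[9,16] -> miss, prune
      N9 x:[9,13] y:[16,21] z:[19/2,29/2] -> miss, prune
  N13 x:[-4,23/2] y:[-8,30] z:[-1/2,17/2] -> hit [-1/2,17/2], descend [10, 14]
    N10 x:[4,23/2] y:[-8,30] z:[1/2,5] -> hit [4,5], descend [3, 5]
      N3 x:[7,23/2] y:[24,30] z:[1/2,5] -> miss, prune
      N5 x:[4,10] y:[-8,14] z:[3/2,9/2] -> hit [4,9/2] leaf, test {P0(miss), P2(miss), P4(miss)}
    N14 x:[-4,0] y:[-1,22] z:[-1/2,17/2] -> hit [-1/2,0] leaf, test {P13(miss), P15(miss), P18(miss)}

Visited [0, 1, 4, 11, 6, 9, 13, 10, 3, 5, 14]. Tests: 11 box, 2 leaf. Nearest: miss.

== RESULT ==
11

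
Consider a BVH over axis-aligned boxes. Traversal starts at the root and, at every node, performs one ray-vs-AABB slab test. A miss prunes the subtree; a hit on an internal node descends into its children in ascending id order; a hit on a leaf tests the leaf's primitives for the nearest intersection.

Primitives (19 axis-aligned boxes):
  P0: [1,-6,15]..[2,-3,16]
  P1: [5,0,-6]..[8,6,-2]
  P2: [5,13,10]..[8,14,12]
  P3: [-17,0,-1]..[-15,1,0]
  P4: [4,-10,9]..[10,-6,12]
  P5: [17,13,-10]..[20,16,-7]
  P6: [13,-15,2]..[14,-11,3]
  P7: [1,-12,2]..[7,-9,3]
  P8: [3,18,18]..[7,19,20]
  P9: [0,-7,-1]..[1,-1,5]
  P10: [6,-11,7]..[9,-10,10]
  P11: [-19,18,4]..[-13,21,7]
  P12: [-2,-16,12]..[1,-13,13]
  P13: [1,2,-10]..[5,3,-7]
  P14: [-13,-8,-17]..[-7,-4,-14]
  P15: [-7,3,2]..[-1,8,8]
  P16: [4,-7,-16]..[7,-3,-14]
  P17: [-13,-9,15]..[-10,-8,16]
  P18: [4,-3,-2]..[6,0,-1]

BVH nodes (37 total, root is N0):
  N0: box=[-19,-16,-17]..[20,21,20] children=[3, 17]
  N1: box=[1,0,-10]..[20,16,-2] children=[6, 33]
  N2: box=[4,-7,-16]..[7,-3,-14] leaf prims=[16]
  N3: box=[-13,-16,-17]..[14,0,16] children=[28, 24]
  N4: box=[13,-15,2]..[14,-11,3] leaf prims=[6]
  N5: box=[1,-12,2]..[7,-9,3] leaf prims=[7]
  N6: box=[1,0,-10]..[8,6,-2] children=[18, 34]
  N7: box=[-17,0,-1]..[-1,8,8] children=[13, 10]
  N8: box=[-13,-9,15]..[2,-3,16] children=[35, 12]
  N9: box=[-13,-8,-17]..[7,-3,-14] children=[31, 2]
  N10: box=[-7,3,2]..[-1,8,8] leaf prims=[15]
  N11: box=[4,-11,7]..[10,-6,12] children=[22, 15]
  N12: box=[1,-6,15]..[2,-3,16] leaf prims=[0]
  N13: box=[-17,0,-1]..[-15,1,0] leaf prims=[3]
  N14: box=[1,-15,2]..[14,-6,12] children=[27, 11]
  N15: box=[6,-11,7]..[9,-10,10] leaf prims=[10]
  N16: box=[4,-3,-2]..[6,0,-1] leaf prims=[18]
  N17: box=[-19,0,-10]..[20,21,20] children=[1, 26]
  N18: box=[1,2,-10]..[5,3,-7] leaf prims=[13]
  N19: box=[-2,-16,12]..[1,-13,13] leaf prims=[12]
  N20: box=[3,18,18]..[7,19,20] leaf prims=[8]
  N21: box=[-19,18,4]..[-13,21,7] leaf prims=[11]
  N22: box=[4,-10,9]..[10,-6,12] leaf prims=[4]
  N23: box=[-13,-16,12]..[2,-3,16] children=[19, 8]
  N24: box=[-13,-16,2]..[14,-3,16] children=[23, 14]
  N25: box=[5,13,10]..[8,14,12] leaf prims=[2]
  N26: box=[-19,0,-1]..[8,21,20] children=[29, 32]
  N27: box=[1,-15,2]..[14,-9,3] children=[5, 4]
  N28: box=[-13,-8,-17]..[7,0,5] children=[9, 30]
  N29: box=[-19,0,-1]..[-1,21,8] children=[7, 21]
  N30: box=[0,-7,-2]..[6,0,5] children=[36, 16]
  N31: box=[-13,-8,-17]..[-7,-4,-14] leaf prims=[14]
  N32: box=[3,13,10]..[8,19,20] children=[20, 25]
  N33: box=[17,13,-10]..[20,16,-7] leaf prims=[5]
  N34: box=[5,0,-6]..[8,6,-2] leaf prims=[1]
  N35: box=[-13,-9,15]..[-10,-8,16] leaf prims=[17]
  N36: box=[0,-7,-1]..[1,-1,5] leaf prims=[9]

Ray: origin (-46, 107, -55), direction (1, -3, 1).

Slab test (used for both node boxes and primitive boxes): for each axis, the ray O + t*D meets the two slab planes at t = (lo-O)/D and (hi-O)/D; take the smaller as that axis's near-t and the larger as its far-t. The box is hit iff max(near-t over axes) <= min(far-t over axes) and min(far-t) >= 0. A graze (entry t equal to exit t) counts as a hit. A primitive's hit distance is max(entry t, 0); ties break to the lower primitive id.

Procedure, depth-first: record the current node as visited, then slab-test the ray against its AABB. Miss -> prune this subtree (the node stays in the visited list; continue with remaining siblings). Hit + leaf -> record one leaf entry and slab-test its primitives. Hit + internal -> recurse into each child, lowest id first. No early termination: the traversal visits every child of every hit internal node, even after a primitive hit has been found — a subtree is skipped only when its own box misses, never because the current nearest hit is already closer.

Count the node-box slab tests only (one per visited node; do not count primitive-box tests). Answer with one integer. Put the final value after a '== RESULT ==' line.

Traverse from the root:
N0 x:[27,66] y:[86/3,41] z:[38,75] -> hit [38,41], descend [3, 17]
  N3 x:[33,60] y:[107/3,41] z:[38,71] -> hit [38,41], descend [24, 28]
    N24 x:[33,60] y:[110/3,41] z:[57,71] -> miss, prune
    N28 x:[33,53] y:[107/3,115/3] z:[38,60] -> hit [38,115/3], descend [9, 30]
      N9 x:[33,53] y:[110/3,115/3] z:[38,41] -> hit [38,115/3], descend [2, 31]
        N2 x:[50,53] y:[110/3,38] z:[39,41] -> miss, prune
        N31 x:[33,39] y:[37,115/3] z:[38,41] -> hit [38,115/3] leaf, test {P14@t=38}
      N30 x:[46,52] y:[107/3,38] z:[53,60] -> miss, prune
  N17 x:[27,66] y:[86/3,107/3] z:[45,75] -> miss, prune

order=[0, 3, 24, 28, 9, 2, 31, 30, 17]  |boxes|=9  |leaves|=1  hit=P14

== RESULT ==
9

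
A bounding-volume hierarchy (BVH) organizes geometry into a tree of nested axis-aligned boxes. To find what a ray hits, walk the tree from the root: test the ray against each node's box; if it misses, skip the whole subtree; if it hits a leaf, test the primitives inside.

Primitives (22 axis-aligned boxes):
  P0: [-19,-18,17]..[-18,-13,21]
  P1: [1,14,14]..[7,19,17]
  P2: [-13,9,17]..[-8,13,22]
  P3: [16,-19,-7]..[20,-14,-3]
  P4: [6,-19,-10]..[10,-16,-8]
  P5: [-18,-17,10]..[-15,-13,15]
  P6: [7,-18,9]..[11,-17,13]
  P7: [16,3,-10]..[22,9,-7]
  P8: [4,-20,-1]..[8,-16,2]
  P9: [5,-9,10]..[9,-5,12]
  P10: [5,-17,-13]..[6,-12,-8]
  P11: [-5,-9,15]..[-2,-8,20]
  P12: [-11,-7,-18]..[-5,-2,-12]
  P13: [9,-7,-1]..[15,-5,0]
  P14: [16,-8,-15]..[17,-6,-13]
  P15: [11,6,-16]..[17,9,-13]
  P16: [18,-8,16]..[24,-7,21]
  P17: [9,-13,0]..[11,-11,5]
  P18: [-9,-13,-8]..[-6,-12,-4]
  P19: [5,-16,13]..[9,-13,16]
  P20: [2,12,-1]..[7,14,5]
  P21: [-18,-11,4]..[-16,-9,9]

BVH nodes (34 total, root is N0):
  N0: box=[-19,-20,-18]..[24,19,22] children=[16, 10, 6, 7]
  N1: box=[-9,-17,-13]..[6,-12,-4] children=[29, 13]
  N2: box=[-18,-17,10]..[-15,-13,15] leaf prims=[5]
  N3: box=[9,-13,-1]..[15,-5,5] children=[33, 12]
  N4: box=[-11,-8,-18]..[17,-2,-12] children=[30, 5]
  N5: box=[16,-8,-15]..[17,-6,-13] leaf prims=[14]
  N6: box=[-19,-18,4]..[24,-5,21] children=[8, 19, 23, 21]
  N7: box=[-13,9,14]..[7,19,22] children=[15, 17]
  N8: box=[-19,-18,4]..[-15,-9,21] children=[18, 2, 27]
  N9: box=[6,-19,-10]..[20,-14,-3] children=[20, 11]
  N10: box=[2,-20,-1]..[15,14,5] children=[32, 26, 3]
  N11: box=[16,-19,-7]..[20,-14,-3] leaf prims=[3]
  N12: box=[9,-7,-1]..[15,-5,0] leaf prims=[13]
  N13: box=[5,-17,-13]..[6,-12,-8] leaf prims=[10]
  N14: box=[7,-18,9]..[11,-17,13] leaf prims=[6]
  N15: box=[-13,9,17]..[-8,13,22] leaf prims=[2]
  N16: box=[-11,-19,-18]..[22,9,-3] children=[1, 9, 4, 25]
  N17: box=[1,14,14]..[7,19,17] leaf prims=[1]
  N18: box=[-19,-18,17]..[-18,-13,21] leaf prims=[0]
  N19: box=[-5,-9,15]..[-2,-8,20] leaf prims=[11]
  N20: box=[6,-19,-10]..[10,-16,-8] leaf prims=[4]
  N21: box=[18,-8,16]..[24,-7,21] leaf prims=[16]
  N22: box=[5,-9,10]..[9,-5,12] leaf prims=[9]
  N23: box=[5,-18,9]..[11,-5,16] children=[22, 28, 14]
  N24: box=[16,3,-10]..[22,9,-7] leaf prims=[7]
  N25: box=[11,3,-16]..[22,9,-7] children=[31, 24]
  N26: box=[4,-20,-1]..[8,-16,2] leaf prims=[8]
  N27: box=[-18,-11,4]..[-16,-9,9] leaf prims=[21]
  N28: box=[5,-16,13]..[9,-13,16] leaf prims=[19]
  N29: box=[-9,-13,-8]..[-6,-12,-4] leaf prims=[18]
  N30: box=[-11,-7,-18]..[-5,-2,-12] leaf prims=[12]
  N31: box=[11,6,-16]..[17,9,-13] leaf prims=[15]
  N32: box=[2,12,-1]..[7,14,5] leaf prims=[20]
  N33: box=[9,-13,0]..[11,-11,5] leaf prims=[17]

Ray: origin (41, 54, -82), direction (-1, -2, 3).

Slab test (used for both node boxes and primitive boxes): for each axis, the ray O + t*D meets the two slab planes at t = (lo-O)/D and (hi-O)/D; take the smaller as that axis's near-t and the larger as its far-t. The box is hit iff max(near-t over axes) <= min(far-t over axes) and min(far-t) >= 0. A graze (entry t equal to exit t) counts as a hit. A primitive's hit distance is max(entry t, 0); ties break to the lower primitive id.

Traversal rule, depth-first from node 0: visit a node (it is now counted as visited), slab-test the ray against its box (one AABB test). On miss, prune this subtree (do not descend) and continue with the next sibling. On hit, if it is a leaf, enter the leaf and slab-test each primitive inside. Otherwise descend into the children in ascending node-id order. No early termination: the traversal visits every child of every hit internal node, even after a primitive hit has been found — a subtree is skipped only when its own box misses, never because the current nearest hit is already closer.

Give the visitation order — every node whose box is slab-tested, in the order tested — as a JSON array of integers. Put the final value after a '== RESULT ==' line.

Traverse from the root:
N0 x:[17,60] y:[35/2,37] z:[64/3,104/3] -> hit [64/3,104/3], descend [6, 7, 10, 16]
  N6 x:[17,60] y:[59/2,36] z:[86/3,103/3] -> hit [59/2,103/3], descend [8, 19, 21, 23]
    N8 x:[56,60] y:[63/2,36] z:[86/3,103/3] -> miss, prune
    N19 x:[43,46] y:[31,63/2] z:[97/3,34] -> miss, prune
    N21 x:[17,23] y:[61/2,31] z:[98/3,103/3] -> miss, prune
    N23 x:[30,36] y:[59/2,36] z:[91/3,98/3] -> hit [91/3,98/3], descend [14, 22, 28]
      N14 x:[30,34] y:[71/2,36] z:[91/3,95/3] -> miss, prune
      N22 x:[32,36] y:[59/2,63/2] z:[92/3,94/3] -> miss, prune
      N28 x:[32,36] y:[67/2,35] z:[95/3,98/3] -> miss, prune
  N7 x:[34,54] y:[35/2,45/2] z:[32,104/3] -> miss, prune
  N10 x:[26,39] y:[20,37] z:[27,29] -> hit [27,29], descend [3, 26, 32]
    N3 x:[26,32] y:[59/2,67/2] z:[27,29] -> miss, prune
    N26 x:[33,37] y:[35,37] z:[27,28] -> miss, prune
    N32 x:[34,39] y:[20,21] z:[27,29] -> miss, prune
  N16 x:[19,52] y:[45/2,73/2] z:[64/3,79/3] -> hit [45/2,79/3], descend [1, 4, 9, 25]
    N1 x:[35,50] y:[33,71/2] z:[23,26] -> miss, prune
    N4 x:[24,52] y:[28,31] z:[64/3,70/3] -> miss, prune
    N9 x:[21,35] y:[34,73/2] z:[24,79/3] -> miss, prune
    N25 x:[19,30] y:[45/2,51/2] z:[22,25] -> hit [45/2,25], descend [24, 31]
      N24 x:[19,25] y:[45/2,51/2] z:[24,25] -> hit [24,25] leaf, test {P7@t=24}
      N31 x:[24,30] y:[45/2,24] z:[22,23] -> miss, prune

order=[0, 6, 8, 19, 21, 23, 14, 22, 28, 7, 10, 3, 26, 32, 16, 1, 4, 9, 25, 24, 31]  |boxes|=21  |leaves|=1  hit=P7

== RESULT ==
[0, 6, 8, 19, 21, 23, 14, 22, 28, 7, 10, 3, 26, 32, 16, 1, 4, 9, 25, 24, 31]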